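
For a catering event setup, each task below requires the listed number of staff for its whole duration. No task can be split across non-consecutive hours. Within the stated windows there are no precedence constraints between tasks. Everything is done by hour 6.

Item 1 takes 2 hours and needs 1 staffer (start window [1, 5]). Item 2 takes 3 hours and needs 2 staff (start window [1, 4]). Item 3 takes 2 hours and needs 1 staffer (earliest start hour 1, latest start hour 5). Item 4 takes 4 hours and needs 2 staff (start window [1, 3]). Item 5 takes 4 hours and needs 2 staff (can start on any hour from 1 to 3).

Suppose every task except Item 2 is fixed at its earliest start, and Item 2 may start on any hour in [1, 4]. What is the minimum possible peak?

6

Item 2@1: h1:8  h2:8  h3:6  h4:4  h5:0  h6:0 → peak 8
Item 2@2: h1:6  h2:8  h3:6  h4:6  h5:0  h6:0 → peak 8
Item 2@3: h1:6  h2:6  h3:6  h4:6  h5:2  h6:0 → peak 6
Item 2@4: h1:6  h2:6  h3:4  h4:6  h5:2  h6:2 → peak 6
Best is Item 2@3, peak 6.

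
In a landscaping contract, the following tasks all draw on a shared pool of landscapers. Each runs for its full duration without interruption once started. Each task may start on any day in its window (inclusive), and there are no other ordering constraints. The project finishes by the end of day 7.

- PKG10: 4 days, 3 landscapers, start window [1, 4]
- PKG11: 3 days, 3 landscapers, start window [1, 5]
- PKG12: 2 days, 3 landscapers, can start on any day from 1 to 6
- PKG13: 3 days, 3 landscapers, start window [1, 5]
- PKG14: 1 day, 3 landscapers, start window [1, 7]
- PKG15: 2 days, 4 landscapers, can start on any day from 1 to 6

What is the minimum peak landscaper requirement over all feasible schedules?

Early-start (PKG10@1, PKG11@1, PKG12@1, PKG13@1, PKG14@1, PKG15@1) gives peak 19: d1:19  d2:16  d3:9  d4:3  d5:0  d6:0  d7:0.
Shift PKG13→3, PKG14→4, PKG15→5.
Schedule PKG10@1, PKG11@1, PKG12@1, PKG13@3, PKG14@4, PKG15@5: d1:9  d2:9  d3:9  d4:9  d5:7  d6:4  d7:0 — peak 9.

9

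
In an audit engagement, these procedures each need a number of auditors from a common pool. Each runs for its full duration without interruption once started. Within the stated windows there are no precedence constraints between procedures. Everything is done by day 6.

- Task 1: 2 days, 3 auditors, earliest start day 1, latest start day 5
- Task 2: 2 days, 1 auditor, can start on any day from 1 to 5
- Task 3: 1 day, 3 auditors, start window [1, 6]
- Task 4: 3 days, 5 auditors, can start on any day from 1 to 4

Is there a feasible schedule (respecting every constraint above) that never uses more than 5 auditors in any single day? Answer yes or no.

yes

Schedule Task 1@1, Task 2@1, Task 3@3, Task 4@4: d1:4  d2:4  d3:3  d4:5  d5:5  d6:5 — peak 5 ≤ 5.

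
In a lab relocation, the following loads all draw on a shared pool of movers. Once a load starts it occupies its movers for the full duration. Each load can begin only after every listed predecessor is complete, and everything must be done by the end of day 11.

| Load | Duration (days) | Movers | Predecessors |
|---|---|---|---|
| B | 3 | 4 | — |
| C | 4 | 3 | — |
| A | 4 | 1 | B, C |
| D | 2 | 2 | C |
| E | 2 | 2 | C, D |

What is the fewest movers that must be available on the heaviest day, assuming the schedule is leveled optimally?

4

Early-start (B@1, C@1, A@5, D@5, E@7) gives peak 7: d1:7  d2:7  d3:7  d4:3  d5:3  d6:3  d7:3  d8:3  d9:0  d10:0  d11:0.
Shift C→4, A→8, D→8, E→10.
Schedule B@1, C@4, A@8, D@8, E@10: d1:4  d2:4  d3:4  d4:3  d5:3  d6:3  d7:3  d8:3  d9:3  d10:3  d11:3 — peak 4.
Total mover-days = 36 over 11 days ⇒ peak ≥ ⌈36/11⌉ = 4, so 4 is optimal.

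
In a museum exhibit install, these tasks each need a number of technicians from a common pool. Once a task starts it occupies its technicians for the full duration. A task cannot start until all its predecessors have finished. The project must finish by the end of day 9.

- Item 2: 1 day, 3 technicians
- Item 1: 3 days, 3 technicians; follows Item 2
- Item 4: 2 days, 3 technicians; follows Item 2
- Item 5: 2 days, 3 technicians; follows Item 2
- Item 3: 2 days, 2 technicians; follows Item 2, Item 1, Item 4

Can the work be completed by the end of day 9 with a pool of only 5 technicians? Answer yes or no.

Schedule Item 2@1, Item 1@2, Item 4@5, Item 5@7, Item 3@7: d1:3  d2:3  d3:3  d4:3  d5:3  d6:3  d7:5  d8:5  d9:0 — peak 5 ≤ 5.

yes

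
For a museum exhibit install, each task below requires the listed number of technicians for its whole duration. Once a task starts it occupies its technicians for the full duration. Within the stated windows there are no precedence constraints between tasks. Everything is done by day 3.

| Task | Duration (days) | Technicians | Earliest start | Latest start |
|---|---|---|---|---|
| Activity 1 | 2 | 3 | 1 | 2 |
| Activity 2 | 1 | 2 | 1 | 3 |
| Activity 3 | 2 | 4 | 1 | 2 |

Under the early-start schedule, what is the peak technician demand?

Early-start schedule: Activity 1@1, Activity 2@1, Activity 3@1.
Load per day: day 1: 9, day 2: 7, day 3: 0.
Peak is 9.

9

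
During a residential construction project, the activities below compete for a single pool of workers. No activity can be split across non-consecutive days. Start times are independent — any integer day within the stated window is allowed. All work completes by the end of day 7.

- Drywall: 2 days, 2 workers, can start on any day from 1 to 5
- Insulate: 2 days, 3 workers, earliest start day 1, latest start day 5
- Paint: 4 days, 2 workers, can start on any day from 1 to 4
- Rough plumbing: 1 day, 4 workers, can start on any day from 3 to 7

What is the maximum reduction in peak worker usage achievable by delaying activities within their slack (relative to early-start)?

3

Early-start peak: d1:7  d2:7  d3:6  d4:2  d5:0  d6:0  d7:0 ⇒ 7.
Leveled (Drywall@1, Insulate@5, Paint@1, Rough plumbing@7): d1:4  d2:4  d3:2  d4:2  d5:3  d6:3  d7:4 ⇒ 4.
Reduction 7 − 4 = 3.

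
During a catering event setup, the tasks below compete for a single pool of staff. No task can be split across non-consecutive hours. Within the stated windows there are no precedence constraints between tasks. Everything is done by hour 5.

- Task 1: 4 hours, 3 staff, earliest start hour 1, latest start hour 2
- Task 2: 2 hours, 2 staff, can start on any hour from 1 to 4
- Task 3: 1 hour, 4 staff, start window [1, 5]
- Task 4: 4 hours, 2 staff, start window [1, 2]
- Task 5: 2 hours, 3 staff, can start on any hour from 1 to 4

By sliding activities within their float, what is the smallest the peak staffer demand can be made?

8

Early-start (Task 1@1, Task 2@1, Task 3@1, Task 4@1, Task 5@1) gives peak 14: h1:14  h2:10  h3:5  h4:5  h5:0.
Shift Task 3→5, Task 5→3.
Schedule Task 1@1, Task 2@1, Task 3@5, Task 4@1, Task 5@3: h1:7  h2:7  h3:8  h4:8  h5:4 — peak 8.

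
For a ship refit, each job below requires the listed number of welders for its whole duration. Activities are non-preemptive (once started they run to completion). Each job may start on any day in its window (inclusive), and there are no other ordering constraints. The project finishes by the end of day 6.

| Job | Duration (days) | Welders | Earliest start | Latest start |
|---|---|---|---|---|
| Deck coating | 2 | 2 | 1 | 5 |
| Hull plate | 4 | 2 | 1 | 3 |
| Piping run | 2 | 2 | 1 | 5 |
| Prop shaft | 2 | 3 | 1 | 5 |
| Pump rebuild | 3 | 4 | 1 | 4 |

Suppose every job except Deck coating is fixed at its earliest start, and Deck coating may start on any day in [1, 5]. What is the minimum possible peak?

11

Deck coating@1: d1:13  d2:13  d3:6  d4:2  d5:0  d6:0 → peak 13
Deck coating@2: d1:11  d2:13  d3:8  d4:2  d5:0  d6:0 → peak 13
Deck coating@3: d1:11  d2:11  d3:8  d4:4  d5:0  d6:0 → peak 11
Deck coating@4: d1:11  d2:11  d3:6  d4:4  d5:2  d6:0 → peak 11
Deck coating@5: d1:11  d2:11  d3:6  d4:2  d5:2  d6:2 → peak 11
Best is Deck coating@3, peak 11.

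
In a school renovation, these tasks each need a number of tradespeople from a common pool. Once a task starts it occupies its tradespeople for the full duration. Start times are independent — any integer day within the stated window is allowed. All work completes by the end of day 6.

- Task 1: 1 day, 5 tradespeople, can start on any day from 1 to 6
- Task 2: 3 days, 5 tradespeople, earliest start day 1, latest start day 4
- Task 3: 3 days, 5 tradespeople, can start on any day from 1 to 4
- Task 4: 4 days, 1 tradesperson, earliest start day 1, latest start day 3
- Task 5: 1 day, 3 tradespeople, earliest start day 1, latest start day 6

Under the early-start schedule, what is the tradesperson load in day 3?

At early start, day 3 has: Task 2, Task 3, Task 4.
Demand: 5 + 5 + 1 = 11.

11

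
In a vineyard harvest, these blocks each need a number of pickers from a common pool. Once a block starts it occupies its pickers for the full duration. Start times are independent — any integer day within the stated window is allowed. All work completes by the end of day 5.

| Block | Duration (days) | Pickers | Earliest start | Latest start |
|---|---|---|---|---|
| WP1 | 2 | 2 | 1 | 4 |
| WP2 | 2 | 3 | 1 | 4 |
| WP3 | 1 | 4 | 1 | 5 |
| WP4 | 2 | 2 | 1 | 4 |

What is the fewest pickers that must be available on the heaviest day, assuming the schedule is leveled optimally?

4

Early-start (WP1@1, WP2@1, WP3@1, WP4@1) gives peak 11: d1:11  d2:7  d3:0  d4:0  d5:0.
Shift WP2→3, WP3→5.
Schedule WP1@1, WP2@3, WP3@5, WP4@1: d1:4  d2:4  d3:3  d4:3  d5:4 — peak 4.
Total picker-days = 18 over 5 days ⇒ peak ≥ ⌈18/5⌉ = 4, so 4 is optimal.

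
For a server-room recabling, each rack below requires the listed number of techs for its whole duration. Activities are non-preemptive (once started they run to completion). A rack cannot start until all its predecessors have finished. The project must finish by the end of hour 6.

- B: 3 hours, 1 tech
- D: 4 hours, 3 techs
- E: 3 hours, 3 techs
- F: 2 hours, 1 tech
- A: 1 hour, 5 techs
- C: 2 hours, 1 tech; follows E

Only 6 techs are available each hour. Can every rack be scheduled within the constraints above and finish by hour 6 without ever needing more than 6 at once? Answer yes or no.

yes

Schedule B@4, D@1, E@1, F@4, A@6, C@4: h1:6  h2:6  h3:6  h4:6  h5:3  h6:6 — peak 6 ≤ 6.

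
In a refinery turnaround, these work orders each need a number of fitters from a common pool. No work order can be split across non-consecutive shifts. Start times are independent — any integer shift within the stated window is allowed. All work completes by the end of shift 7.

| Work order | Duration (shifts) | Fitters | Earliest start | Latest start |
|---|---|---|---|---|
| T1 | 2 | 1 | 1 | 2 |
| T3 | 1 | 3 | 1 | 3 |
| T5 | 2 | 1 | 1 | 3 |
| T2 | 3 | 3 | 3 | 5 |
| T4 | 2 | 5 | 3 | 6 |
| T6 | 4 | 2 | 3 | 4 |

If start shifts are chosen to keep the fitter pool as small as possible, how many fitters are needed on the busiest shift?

7

Early-start (T1@1, T3@1, T5@1, T2@3, T4@3, T6@3) gives peak 10: s1:5  s2:2  s3:10  s4:10  s5:5  s6:2  s7:0.
Shift T4→6.
Schedule T1@1, T3@1, T5@1, T2@3, T4@6, T6@3: s1:5  s2:2  s3:5  s4:5  s5:5  s6:7  s7:5 — peak 7.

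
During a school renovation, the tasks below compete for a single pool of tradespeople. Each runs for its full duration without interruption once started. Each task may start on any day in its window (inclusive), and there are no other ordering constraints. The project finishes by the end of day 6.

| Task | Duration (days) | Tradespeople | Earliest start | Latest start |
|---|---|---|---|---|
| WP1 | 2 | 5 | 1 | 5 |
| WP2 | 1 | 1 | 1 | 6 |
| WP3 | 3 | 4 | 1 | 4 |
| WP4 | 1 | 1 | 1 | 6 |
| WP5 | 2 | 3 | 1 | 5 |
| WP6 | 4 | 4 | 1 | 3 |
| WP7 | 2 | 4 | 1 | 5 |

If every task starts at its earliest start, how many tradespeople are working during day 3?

At early start, day 3 has: WP3, WP6.
Demand: 4 + 4 = 8.

8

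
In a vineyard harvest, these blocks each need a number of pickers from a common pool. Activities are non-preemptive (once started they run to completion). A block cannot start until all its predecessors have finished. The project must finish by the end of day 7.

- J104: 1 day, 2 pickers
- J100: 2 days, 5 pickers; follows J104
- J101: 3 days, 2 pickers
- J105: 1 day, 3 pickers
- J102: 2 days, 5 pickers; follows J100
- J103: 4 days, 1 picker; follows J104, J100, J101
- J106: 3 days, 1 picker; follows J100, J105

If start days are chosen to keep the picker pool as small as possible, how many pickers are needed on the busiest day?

Schedule J104@1, J100@2, J101@1, J105@1, J102@4, J103@4, J106@4: d1:7  d2:7  d3:7  d4:7  d5:7  d6:2  d7:1 — peak 7.
No arrangement of the 21 feasible schedules does better.

7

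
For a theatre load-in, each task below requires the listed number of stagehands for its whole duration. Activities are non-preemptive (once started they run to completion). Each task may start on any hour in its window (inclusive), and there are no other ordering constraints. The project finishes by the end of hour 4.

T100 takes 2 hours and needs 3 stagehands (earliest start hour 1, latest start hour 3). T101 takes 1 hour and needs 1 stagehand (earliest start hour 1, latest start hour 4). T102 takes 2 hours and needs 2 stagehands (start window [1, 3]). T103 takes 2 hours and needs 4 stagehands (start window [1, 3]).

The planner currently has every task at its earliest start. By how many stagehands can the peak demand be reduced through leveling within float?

Early-start peak: h1:10  h2:9  h3:0  h4:0 ⇒ 10.
Leveled (T100@1, T101@3, T102@1, T103@3): h1:5  h2:5  h3:5  h4:4 ⇒ 5.
Reduction 10 − 5 = 5.

5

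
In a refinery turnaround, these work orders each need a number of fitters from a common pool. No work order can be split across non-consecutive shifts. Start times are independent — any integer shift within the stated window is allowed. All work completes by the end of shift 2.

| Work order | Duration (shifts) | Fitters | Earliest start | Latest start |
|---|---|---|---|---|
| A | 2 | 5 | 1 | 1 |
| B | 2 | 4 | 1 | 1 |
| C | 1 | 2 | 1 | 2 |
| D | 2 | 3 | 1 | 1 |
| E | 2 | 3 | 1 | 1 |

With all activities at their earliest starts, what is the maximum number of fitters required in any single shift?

17

Early-start schedule: A@1, B@1, C@1, D@1, E@1.
Load per shift: shift 1: 17, shift 2: 15.
Peak is 17.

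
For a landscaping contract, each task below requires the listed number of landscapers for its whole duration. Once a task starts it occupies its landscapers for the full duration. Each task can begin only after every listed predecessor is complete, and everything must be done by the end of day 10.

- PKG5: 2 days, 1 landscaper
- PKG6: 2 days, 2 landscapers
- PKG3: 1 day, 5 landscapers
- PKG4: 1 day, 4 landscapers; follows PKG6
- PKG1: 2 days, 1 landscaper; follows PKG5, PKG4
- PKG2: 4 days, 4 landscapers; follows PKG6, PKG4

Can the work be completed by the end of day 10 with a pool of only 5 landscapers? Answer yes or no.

Schedule PKG5@1, PKG6@1, PKG3@3, PKG4@4, PKG1@5, PKG2@5: d1:3  d2:3  d3:5  d4:4  d5:5  d6:5  d7:4  d8:4  d9:0  d10:0 — peak 5 ≤ 5.

yes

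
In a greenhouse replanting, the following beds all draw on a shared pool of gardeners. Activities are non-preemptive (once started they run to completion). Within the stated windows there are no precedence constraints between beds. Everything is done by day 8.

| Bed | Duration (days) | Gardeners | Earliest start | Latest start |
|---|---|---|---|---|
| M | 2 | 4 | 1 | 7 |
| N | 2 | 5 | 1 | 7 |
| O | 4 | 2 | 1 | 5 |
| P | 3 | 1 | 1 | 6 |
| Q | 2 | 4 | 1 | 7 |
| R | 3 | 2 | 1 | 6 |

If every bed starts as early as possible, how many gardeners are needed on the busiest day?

18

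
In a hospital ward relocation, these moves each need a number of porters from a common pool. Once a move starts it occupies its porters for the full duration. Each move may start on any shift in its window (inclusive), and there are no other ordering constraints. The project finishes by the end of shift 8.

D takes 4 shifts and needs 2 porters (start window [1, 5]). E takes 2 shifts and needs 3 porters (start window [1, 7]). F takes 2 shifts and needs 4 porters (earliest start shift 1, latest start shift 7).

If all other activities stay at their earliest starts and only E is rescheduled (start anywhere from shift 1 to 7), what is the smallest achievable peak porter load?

E@1: s1:9  s2:9  s3:2  s4:2  s5:0  s6:0  s7:0  s8:0 → peak 9
E@2: s1:6  s2:9  s3:5  s4:2  s5:0  s6:0  s7:0  s8:0 → peak 9
E@3: s1:6  s2:6  s3:5  s4:5  s5:0  s6:0  s7:0  s8:0 → peak 6
E@4: s1:6  s2:6  s3:2  s4:5  s5:3  s6:0  s7:0  s8:0 → peak 6
E@5: s1:6  s2:6  s3:2  s4:2  s5:3  s6:3  s7:0  s8:0 → peak 6
E@6: s1:6  s2:6  s3:2  s4:2  s5:0  s6:3  s7:3  s8:0 → peak 6
E@7: s1:6  s2:6  s3:2  s4:2  s5:0  s6:0  s7:3  s8:3 → peak 6
Best is E@3, peak 6.

6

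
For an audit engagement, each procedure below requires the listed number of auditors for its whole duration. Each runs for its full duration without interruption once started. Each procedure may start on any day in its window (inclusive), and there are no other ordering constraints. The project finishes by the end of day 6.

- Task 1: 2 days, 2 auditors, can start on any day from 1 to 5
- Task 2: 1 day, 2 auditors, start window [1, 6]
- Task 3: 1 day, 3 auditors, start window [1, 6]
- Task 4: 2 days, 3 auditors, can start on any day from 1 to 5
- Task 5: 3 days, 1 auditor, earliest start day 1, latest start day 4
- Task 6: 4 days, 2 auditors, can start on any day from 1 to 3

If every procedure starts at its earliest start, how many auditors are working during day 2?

At early start, day 2 has: Task 1, Task 4, Task 5, Task 6.
Demand: 2 + 3 + 1 + 2 = 8.

8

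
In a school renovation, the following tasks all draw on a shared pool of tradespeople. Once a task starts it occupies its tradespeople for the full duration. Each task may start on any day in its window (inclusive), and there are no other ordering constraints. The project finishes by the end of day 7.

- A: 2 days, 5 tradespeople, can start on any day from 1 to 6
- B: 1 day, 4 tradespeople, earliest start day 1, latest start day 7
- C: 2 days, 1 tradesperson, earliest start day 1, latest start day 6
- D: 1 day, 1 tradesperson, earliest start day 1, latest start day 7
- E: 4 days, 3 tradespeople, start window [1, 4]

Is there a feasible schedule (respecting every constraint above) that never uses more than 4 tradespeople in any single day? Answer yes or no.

no

Total tradesperson-days = 29; over 7 days the average is 29/7 > 4, so some day must exceed 4.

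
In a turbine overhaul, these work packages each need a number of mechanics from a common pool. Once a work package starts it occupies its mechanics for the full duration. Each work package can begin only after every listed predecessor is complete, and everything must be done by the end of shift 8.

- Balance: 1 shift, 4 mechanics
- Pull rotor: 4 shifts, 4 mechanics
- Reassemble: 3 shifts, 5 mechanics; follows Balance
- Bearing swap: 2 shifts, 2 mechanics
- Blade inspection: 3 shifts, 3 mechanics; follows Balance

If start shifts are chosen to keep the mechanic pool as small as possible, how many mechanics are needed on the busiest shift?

7

Early-start (Balance@1, Pull rotor@1, Reassemble@2, Bearing swap@1, Blade inspection@2) gives peak 14: s1:10  s2:14  s3:12  s4:12  s5:0  s6:0  s7:0  s8:0.
Shift Pull rotor→2, Reassemble→6, Blade inspection→3.
Schedule Balance@1, Pull rotor@2, Reassemble@6, Bearing swap@1, Blade inspection@3: s1:6  s2:6  s3:7  s4:7  s5:7  s6:5  s7:5  s8:5 — peak 7.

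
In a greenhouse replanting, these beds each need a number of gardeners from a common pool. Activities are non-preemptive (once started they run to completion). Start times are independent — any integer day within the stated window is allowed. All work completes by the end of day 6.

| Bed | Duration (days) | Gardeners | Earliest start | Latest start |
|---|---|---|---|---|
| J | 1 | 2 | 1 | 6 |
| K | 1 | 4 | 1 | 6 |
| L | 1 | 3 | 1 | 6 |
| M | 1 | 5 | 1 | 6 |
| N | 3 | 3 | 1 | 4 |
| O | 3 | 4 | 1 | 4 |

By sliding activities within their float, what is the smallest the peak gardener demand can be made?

Early-start (J@1, K@1, L@1, M@1, N@1, O@1) gives peak 21: d1:21  d2:7  d3:7  d4:0  d5:0  d6:0.
Shift L→2, M→3, N→4, O→4.
Schedule J@1, K@1, L@2, M@3, N@4, O@4: d1:6  d2:3  d3:5  d4:7  d5:7  d6:7 — peak 7.

7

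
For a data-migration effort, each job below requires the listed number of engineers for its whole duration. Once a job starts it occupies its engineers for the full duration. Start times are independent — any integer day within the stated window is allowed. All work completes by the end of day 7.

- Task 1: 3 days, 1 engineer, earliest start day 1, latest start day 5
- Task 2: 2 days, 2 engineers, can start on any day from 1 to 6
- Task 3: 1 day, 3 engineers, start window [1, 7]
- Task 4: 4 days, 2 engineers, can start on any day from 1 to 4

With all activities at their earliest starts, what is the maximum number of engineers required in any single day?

8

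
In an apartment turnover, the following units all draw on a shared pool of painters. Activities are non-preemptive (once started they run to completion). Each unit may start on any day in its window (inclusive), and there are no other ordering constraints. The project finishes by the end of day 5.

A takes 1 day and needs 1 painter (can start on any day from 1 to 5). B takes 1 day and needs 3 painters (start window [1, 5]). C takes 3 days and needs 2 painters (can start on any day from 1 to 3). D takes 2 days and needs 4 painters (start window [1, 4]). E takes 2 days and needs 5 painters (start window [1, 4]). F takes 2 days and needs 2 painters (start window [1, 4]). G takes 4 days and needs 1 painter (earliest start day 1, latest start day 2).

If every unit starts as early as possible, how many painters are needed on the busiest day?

Early-start schedule: A@1, B@1, C@1, D@1, E@1, F@1, G@1.
Load per day: day 1: 18, day 2: 14, day 3: 3, day 4: 1, day 5: 0.
Peak is 18.

18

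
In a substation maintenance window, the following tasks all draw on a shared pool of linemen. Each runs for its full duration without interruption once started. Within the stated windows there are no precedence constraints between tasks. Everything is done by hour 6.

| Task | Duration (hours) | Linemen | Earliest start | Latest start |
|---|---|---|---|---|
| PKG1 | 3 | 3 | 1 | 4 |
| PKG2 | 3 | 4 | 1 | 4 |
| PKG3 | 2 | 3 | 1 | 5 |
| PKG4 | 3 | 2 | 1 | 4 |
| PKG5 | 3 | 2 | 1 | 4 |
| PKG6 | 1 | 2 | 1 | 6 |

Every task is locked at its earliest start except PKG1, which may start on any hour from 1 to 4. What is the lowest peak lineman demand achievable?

PKG1@1: h1:16  h2:14  h3:11  h4:0  h5:0  h6:0 → peak 16
PKG1@2: h1:13  h2:14  h3:11  h4:3  h5:0  h6:0 → peak 14
PKG1@3: h1:13  h2:11  h3:11  h4:3  h5:3  h6:0 → peak 13
PKG1@4: h1:13  h2:11  h3:8  h4:3  h5:3  h6:3 → peak 13
Best is PKG1@3, peak 13.

13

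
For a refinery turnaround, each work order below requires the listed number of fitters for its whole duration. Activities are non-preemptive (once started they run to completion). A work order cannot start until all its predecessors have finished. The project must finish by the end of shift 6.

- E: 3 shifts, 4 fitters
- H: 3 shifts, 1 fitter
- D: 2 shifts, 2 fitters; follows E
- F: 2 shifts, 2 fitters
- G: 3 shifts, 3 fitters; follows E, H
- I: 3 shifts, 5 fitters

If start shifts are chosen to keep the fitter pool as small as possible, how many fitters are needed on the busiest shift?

Early-start (E@1, H@1, D@4, F@1, G@4, I@1) gives peak 12: s1:12  s2:12  s3:10  s4:5  s5:5  s6:3.
Shift I→3.
Schedule E@1, H@1, D@4, F@1, G@4, I@3: s1:7  s2:7  s3:10  s4:10  s5:10  s6:3 — peak 10.

10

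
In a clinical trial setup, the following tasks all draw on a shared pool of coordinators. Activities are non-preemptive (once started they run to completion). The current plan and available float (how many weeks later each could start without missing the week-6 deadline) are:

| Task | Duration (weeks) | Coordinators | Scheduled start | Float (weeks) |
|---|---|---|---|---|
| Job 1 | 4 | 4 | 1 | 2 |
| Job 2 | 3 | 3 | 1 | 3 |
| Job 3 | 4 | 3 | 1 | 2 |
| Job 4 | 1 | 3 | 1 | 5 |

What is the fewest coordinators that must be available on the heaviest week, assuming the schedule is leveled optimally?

10

Early-start (Job 1@1, Job 2@1, Job 3@1, Job 4@1) gives peak 13: w1:13  w2:10  w3:10  w4:7  w5:0  w6:0.
Shift Job 4→4.
Schedule Job 1@1, Job 2@1, Job 3@1, Job 4@4: w1:10  w2:10  w3:10  w4:10  w5:0  w6:0 — peak 10.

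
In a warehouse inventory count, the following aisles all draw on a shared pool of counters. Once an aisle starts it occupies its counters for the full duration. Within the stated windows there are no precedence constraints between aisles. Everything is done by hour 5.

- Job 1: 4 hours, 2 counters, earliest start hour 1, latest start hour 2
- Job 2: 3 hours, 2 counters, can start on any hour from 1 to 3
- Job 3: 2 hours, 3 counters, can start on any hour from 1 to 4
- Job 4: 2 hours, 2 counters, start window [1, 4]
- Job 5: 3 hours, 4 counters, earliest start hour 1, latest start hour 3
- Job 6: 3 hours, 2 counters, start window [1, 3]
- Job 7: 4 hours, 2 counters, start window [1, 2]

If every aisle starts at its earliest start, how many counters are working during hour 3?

12

At early start, hour 3 has: Job 1, Job 2, Job 5, Job 6, Job 7.
Demand: 2 + 2 + 4 + 2 + 2 = 12.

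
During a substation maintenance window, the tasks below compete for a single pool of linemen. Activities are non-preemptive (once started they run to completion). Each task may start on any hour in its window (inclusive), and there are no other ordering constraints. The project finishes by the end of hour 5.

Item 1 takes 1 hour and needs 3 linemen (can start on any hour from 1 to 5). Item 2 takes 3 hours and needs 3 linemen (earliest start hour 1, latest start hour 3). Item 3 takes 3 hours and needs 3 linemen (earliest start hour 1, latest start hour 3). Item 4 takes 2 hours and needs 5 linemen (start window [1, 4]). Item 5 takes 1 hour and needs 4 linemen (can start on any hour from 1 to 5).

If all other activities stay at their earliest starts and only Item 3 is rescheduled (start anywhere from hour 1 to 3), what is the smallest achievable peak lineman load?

15

Item 3@1: h1:18  h2:11  h3:6  h4:0  h5:0 → peak 18
Item 3@2: h1:15  h2:11  h3:6  h4:3  h5:0 → peak 15
Item 3@3: h1:15  h2:8  h3:6  h4:3  h5:3 → peak 15
Best is Item 3@2, peak 15.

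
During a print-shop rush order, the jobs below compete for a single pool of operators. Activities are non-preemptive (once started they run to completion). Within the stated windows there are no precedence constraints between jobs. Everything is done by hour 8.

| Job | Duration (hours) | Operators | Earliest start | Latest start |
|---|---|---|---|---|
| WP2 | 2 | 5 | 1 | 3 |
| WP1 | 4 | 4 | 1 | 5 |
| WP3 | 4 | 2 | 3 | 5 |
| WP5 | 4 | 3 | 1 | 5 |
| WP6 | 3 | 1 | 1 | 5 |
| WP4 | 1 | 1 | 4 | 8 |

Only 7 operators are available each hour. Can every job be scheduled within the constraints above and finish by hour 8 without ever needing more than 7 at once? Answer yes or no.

no

The minimum achievable peak is 8; 7 < 8, so no feasible schedule stays within the cap.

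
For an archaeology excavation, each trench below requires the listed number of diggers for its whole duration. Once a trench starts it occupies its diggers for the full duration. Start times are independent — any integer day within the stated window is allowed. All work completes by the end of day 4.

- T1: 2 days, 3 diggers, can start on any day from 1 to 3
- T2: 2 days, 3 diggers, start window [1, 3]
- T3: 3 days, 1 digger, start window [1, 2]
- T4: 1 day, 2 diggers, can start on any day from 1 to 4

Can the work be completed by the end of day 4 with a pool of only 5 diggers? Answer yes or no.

yes

Schedule T1@1, T2@3, T3@1, T4@4: d1:4  d2:4  d3:4  d4:5 — peak 5 ≤ 5.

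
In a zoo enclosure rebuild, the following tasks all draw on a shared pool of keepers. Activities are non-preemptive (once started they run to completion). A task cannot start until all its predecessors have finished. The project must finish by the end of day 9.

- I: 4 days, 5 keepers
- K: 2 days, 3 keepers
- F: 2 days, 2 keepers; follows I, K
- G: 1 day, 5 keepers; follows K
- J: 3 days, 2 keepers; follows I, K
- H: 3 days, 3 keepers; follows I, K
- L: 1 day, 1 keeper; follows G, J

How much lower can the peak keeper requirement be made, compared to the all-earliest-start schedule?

Early-start peak: d1:8  d2:8  d3:10  d4:5  d5:7  d6:7  d7:5  d8:1  d9:0 ⇒ 10.
Leveled (I@1, K@1, F@5, G@5, J@6, H@6, L@9): d1:8  d2:8  d3:5  d4:5  d5:7  d6:7  d7:5  d8:5  d9:1 ⇒ 8.
Reduction 10 − 8 = 2.

2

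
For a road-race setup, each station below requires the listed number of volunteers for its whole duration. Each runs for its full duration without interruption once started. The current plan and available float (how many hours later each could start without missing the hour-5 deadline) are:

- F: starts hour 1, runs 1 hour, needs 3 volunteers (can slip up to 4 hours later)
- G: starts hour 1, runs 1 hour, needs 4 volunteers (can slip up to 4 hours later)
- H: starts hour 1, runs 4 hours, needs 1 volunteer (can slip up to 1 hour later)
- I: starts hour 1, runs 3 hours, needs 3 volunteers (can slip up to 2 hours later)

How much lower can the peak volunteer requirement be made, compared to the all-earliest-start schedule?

7

Early-start peak: h1:11  h2:4  h3:4  h4:1  h5:0 ⇒ 11.
Leveled (F@1, G@5, H@1, I@2): h1:4  h2:4  h3:4  h4:4  h5:4 ⇒ 4.
Reduction 11 − 4 = 7.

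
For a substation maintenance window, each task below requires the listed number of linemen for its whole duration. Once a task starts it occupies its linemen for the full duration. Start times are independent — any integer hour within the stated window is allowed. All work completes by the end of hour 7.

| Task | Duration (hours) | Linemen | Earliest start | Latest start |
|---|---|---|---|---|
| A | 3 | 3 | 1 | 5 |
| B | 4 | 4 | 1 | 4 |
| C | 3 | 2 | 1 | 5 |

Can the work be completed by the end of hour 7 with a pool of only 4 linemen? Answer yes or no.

no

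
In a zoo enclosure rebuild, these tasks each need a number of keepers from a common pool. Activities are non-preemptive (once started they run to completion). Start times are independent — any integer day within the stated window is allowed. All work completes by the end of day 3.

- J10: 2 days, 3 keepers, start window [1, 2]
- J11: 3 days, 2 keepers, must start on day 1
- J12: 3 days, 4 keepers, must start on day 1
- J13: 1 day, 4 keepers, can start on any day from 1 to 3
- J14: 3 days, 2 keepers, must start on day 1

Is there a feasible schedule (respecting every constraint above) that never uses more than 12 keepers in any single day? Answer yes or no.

yes

Schedule J10@1, J11@1, J12@1, J13@3, J14@1: d1:11  d2:11  d3:12 — peak 12 ≤ 12.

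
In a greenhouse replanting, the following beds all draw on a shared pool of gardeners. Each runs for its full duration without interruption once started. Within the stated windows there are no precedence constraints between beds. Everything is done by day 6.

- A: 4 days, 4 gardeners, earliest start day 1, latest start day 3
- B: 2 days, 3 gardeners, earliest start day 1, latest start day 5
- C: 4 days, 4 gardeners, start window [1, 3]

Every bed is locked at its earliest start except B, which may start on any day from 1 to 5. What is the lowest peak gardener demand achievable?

B@1: d1:11  d2:11  d3:8  d4:8  d5:0  d6:0 → peak 11
B@2: d1:8  d2:11  d3:11  d4:8  d5:0  d6:0 → peak 11
B@3: d1:8  d2:8  d3:11  d4:11  d5:0  d6:0 → peak 11
B@4: d1:8  d2:8  d3:8  d4:11  d5:3  d6:0 → peak 11
B@5: d1:8  d2:8  d3:8  d4:8  d5:3  d6:3 → peak 8
Best is B@5, peak 8.

8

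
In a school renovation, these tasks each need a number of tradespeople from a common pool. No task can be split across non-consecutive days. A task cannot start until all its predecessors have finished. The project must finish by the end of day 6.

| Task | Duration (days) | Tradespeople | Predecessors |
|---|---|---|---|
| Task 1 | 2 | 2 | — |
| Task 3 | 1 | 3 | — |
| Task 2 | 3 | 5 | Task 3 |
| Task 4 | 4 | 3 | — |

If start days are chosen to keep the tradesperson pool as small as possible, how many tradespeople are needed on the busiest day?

8

Early-start (Task 1@1, Task 3@1, Task 2@2, Task 4@1) gives peak 10: d1:8  d2:10  d3:8  d4:8  d5:0  d6:0.
Shift Task 4→3.
Schedule Task 1@1, Task 3@1, Task 2@2, Task 4@3: d1:5  d2:7  d3:8  d4:8  d5:3  d6:3 — peak 8.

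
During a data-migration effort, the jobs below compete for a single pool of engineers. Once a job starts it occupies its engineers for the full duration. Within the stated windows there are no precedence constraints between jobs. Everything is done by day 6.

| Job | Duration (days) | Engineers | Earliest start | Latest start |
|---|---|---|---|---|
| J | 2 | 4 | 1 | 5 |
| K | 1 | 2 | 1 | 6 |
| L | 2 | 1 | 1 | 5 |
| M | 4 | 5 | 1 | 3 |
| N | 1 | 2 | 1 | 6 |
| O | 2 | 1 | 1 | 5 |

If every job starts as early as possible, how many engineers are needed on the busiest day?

Early-start schedule: J@1, K@1, L@1, M@1, N@1, O@1.
Load per day: day 1: 15, day 2: 11, day 3: 5, day 4: 5, day 5: 0, day 6: 0.
Peak is 15.

15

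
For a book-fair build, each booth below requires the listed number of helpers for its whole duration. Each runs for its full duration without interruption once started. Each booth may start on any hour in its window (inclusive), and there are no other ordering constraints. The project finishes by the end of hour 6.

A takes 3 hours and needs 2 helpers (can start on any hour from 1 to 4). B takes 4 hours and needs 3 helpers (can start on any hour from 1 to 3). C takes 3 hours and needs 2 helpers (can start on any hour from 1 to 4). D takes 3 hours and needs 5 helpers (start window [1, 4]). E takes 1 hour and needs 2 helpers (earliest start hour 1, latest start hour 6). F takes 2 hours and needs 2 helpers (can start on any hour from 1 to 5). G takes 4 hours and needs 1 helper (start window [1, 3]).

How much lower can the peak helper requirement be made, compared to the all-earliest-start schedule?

Early-start peak: h1:17  h2:15  h3:13  h4:4  h5:0  h6:0 ⇒ 17.
Leveled (A@1, B@1, C@1, D@4, E@1, F@5, G@2): h1:9  h2:8  h3:8  h4:9  h5:8  h6:7 ⇒ 9.
Reduction 17 − 9 = 8.

8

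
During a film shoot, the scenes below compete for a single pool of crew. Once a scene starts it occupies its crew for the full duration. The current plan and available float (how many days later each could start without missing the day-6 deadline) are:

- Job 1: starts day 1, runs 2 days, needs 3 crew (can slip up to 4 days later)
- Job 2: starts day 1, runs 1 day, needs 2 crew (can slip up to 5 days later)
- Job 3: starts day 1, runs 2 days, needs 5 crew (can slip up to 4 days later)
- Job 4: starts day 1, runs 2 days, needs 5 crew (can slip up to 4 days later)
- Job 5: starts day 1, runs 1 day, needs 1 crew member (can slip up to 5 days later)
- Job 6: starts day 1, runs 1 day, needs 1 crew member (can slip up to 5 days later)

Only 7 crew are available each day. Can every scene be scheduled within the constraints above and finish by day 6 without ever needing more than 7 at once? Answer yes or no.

Schedule Job 1@1, Job 2@1, Job 3@3, Job 4@5, Job 5@2, Job 6@2: d1:5  d2:5  d3:5  d4:5  d5:5  d6:5 — peak 5 ≤ 7.

yes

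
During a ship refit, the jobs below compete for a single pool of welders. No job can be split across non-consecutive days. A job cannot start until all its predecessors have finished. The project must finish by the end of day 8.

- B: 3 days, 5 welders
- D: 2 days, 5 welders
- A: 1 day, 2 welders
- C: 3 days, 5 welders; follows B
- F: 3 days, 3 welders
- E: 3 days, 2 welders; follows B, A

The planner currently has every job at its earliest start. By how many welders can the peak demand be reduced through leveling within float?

7

Early-start peak: d1:15  d2:13  d3:8  d4:7  d5:7  d6:7  d7:0  d8:0 ⇒ 15.
Leveled (B@1, D@4, A@1, C@6, F@2, E@5): d1:7  d2:8  d3:8  d4:8  d5:7  d6:7  d7:7  d8:5 ⇒ 8.
Reduction 15 − 8 = 7.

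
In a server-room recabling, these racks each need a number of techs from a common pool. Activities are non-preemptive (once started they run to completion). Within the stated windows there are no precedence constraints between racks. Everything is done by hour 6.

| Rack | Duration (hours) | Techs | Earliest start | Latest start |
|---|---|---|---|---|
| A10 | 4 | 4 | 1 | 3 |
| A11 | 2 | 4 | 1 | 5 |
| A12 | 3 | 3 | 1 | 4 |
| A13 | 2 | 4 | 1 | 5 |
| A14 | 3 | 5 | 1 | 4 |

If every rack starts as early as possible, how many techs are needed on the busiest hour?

20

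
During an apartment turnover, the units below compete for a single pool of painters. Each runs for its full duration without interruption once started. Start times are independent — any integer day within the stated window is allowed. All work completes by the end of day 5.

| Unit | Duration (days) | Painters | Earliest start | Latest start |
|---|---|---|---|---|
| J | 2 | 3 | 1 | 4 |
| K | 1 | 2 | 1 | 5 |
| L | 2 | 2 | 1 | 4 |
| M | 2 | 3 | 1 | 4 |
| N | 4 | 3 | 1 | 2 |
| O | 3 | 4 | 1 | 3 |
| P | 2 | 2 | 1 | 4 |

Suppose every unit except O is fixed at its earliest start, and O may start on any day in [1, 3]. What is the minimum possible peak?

15

O@1: d1:19  d2:17  d3:7  d4:3  d5:0 → peak 19
O@2: d1:15  d2:17  d3:7  d4:7  d5:0 → peak 17
O@3: d1:15  d2:13  d3:7  d4:7  d5:4 → peak 15
Best is O@3, peak 15.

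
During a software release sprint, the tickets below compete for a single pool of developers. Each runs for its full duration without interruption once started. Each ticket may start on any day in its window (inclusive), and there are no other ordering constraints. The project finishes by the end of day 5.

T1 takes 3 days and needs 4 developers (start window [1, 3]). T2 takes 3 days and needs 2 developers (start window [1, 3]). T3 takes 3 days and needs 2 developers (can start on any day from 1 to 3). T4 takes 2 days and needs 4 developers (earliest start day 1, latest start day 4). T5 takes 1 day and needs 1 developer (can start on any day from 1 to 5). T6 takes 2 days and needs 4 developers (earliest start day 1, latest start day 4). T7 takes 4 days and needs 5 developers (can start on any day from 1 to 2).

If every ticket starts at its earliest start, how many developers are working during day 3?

13

At early start, day 3 has: T1, T2, T3, T7.
Demand: 4 + 2 + 2 + 5 = 13.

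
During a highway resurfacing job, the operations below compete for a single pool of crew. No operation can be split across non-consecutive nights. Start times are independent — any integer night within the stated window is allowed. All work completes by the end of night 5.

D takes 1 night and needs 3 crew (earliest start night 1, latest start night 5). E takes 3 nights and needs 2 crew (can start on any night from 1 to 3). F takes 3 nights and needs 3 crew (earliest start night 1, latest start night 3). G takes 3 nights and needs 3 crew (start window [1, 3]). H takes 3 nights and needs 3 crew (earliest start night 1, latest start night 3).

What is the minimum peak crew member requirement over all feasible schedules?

Early-start (D@1, E@1, F@1, G@1, H@1) gives peak 14: n1:14  n2:11  n3:11  n4:0  n5:0.
Shift H→2.
Schedule D@1, E@1, F@1, G@1, H@2: n1:11  n2:11  n3:11  n4:3  n5:0 — peak 11.

11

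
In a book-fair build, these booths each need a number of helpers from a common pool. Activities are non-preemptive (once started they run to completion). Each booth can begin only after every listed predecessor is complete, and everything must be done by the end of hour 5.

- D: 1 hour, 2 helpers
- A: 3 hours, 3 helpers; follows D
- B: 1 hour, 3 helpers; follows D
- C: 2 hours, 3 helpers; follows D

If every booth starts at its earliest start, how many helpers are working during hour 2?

9

At early start, hour 2 has: A, B, C.
Demand: 3 + 3 + 3 = 9.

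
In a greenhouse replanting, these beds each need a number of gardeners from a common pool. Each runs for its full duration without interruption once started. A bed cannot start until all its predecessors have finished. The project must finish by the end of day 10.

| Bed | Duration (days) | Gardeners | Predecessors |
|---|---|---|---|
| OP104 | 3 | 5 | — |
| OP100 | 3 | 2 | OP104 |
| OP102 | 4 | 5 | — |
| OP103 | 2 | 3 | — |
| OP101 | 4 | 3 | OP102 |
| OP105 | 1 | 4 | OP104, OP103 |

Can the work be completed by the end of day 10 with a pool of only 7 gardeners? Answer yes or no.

no

The minimum achievable peak is 8; 7 < 8, so no feasible schedule stays within the cap.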